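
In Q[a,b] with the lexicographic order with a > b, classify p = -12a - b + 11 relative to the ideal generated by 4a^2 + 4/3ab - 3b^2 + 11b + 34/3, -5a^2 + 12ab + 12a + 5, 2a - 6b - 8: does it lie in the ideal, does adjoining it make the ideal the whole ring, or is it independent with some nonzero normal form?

First compute the reduced Gröbner basis of I by Buchberger's algorithm.
f_1 = 4a^2 + 4/3ab - 3b^2 + 11b + 34/3, LT = a^2.
f_2 = -5a^2 + 12ab + 12a + 5, LT = a^2.
f_3 = 2a - 6b - 8, LT = a.

S(f_1,f_2): lcm = a^2. S = 41/15ab + 12/5a - 3/4b^2 + 11/4b + 23/6.
  leading term ab: subtract (41/30b)·f_3 from 41/15ab + 12/5a - 3/4b^2 + 11/4b + 23/6 → 12/5a + 149/20b^2 + 821/60b + 23/6
  leading term a: subtract (6/5)·f_3 from 12/5a + 149/20b^2 + 821/60b + 23/6 → 149/20b^2 + 1253/60b + 403/30
  leading term b^2: no divisor's leading term divides it; move 149/20b^2 to the remainder.
  leading term b: no divisor's leading term divides it; move 1253/60b to the remainder.
  leading term 1: no divisor's leading term divides it; move 403/30 to the remainder.
  remainder 149/20b^2 + 1253/60b + 403/30 ≠ 0; add h_4 = 149/20b^2 + 1253/60b + 403/30 to the basis.

S(f_1,f_3): lcm = a^2. S = 10/3ab + 4a - 3/4b^2 + 11/4b + 17/6.
  leading term ab: subtract (5/3b)·f_3 from 10/3ab + 4a - 3/4b^2 + 11/4b + 17/6 → 4a + 37/4b^2 + 193/12b + 17/6
  leading term a: subtract (2)·f_3 from 4a + 37/4b^2 + 193/12b + 17/6 → 37/4b^2 + 337/12b + 113/6
  leading term b^2: subtract (185/149)·h_4 from 37/4b^2 + 337/12b + 113/6 → 321/149b + 321/149
  leading term b: no divisor's leading term divides it; move 321/149b to the remainder.
  leading term 1: no divisor's leading term divides it; move 321/149 to the remainder.
  remainder 321/149b + 321/149 ≠ 0; add h_5 = 321/149b + 321/149 to the basis.

The other S-polynomials (S(f_2,f_3), S(f_1,h_4), S(f_2,h_4), S(f_3,h_4), S(f_1,h_5), S(f_2,h_5), S(f_3,h_5), S(h_4,h_5)) all reduce to 0 modulo the current basis, so we have a Gröbner basis.
Inter-reduce: drop elements whose leading term is divisible by another's, tail-reduce, and make monic.
Reduced Gröbner basis: {a - 1, b + 1}.
Label its elements g_1 = a - 1, g_2 = b + 1.

Reduce p = -12a - b + 11 modulo G:
  leading term a: subtract (-12)·g_1 from -12a - b + 11 → -b - 1
  leading term b: subtract (-1)·g_2 from -b - 1 → 0
  normal form = 0.
Since the normal form is 0, p ∈ I.

Ideal membership is decidable via reduction modulo a Gröbner basis.

-12a - b + 11 lies in I (it reduces to 0).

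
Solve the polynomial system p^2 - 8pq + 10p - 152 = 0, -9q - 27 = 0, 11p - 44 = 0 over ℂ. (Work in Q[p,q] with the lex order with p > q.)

{(4, -3)}

Compute a lex Gröbner basis by Buchberger's algorithm.
f_1 = p^2 - 8pq + 10p - 152, LT = p^2.
f_2 = -9q - 27, LT = q.
f_3 = 11p - 44, LT = p.

S(f_1,f_2): leading monomials are coprime, so the S-polynomial reduces to 0 (Buchberger's first criterion).
S(f_1,f_3): lcm = p^2. S = -8pq + 14p - 152.
  leading term pq: subtract (8/9p)·f_2 from -8pq + 14p - 152 → 38p - 152
  leading term p: subtract (38/11)·f_3 from 38p - 152 → 0
  remainder 0.

S(f_2,f_3): leading monomials are coprime, so the S-polynomial reduces to 0 (Buchberger's first criterion).
Every S-polynomial of the final basis reduces to 0, so we have a Gröbner basis.
Inter-reduce: drop elements whose leading term is divisible by another's, tail-reduce, and make monic.
Reduced Gröbner basis: {p - 4, q + 3}.

From the last basis element, q + 3 = 0, so q takes values in {-3}. Each choice, substituted upward through the basis, yields the corresponding point(s) of the solution set.
  q = -3: the earlier basis element becomes p - 4 = 0, giving p = 4 — point (4, -3).
Substituting each solution back into the original system confirms all equations vanish.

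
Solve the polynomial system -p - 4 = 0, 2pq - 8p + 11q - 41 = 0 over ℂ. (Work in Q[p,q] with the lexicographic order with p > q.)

Compute a lex Gröbner basis by Buchberger's algorithm.
f_1 = -p - 4, LT = p.
f_2 = 2pq - 8p + 11q - 41, LT = pq.

S(f_1,f_2): lcm = pq. S = 4p - 3/2q + 41/2.
  reduce S modulo (f_1, f_2):
  remainder -3/2q + 9/2 ≠ 0; add h_3 = -3/2q + 9/2 to the basis.

The other S-polynomials (S(f_1,h_3), S(f_2,h_3)) all reduce to 0 modulo the current basis, so we have a Gröbner basis.
Inter-reduce: drop elements whose leading term is divisible by another's, tail-reduce, and make monic.
Reduced Gröbner basis: {p + 4, q - 3}.

Since the basis is lex-ordered, q - 3 is univariate in q. Its roots are {3}. Back-substituting each root into the other basis elements fixes the other coordinates.
  q = 3: the earlier basis element becomes p + 4 = 0, giving p = -4 — point (-4, 3).

{(-4, 3)}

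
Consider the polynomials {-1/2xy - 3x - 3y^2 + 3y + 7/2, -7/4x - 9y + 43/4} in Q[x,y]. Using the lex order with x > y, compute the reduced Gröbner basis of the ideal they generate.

G = {x + 36/7y - 43/7, y^2 - 215/6y + 209/6}

f_1 = -1/2xy - 3x - 3y^2 + 3y + 7/2, LT = xy.
f_2 = -7/4x - 9y + 43/4, LT = x.

S(f_1,f_2): lcm = xy. S = 6x + 6/7y^2 + 1/7y - 7.
  leading term x: subtract (-24/7)·f_2 from 6x + 6/7y^2 + 1/7y - 7 → 6/7y^2 - 215/7y + 209/7
  leading term y^2: no divisor's leading term divides it; move 6/7y^2 to the remainder.
  leading term y: no divisor's leading term divides it; move -215/7y to the remainder.
  leading term 1: no divisor's leading term divides it; move 209/7 to the remainder.
  remainder 6/7y^2 - 215/7y + 209/7 ≠ 0; add g_3 = 6/7y^2 - 215/7y + 209/7 to the basis.

S(f_1,g_3): lcm = xy^2. S = 251/6xy - 209/6x + 6y^3 - 6y^2 - 7y.
  leading term xy: subtract (-251/3)·f_1 from 251/6xy - 209/6x + 6y^3 - 6y^2 - 7y → -1715/6x + 6y^3 - 257y^2 + 244y + 1757/6
  leading term x: subtract (490/3)·f_2 from -1715/6x + 6y^3 - 257y^2 + 244y + 1757/6 → 6y^3 - 257y^2 + 1714y - 1463
  leading term y^3: subtract (7y)·g_3 from 6y^3 - 257y^2 + 1714y - 1463 → -42y^2 + 1505y - 1463
  leading term y^2: subtract (-49)·g_3 from -42y^2 + 1505y - 1463 → 0
  remainder 0.

S(f_2,g_3): leading monomials are coprime, so the S-polynomial reduces to 0 (Buchberger's first criterion).
Every S-polynomial of the final basis reduces to 0, so we have a Gröbner basis.
Inter-reduce: drop elements whose leading term is divisible by another's, tail-reduce, and make monic.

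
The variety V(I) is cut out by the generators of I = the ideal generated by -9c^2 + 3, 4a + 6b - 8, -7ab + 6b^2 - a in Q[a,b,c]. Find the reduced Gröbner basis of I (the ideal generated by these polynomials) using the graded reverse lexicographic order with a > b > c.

G = {b^2 - 25/33b - 4/33, c^2 - 1/3, a + 3/2b - 2}

f_1 = -9c^2 + 3, LT = c^2.
f_2 = 4a + 6b - 8, LT = a.
f_3 = -7ab + 6b^2 - a, LT = ab.

S(f_2,f_3): lcm = ab. S = 33/14b^2 - 1/7a - 2b.
  leading term b^2: no divisor's leading term divides it; move 33/14b^2 to the remainder.
  leading term a: subtract (-1/28)·f_2 from -1/7a - 2b → -25/14b - 2/7
  leading term b: no divisor's leading term divides it; move -25/14b to the remainder.
  leading term 1: no divisor's leading term divides it; move -2/7 to the remainder.
  remainder 33/14b^2 - 25/14b - 2/7 ≠ 0; add g_4 = 33/14b^2 - 25/14b - 2/7 to the basis.

The other S-polynomials (S(f_1,f_2), S(f_1,f_3), S(f_1,g_4), S(f_2,g_4), S(f_3,g_4)) all reduce to 0 modulo the current basis, so we have a Gröbner basis.
Inter-reduce: drop elements whose leading term is divisible by another's, tail-reduce, and make monic.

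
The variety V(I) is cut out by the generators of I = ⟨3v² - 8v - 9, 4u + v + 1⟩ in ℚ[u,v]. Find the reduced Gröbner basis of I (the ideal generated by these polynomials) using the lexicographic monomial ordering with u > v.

G = {u + ¼v + ¼, v² - 8/3v - 3}

f_1 = 3v² - 8v - 9, LT = v².
f_2 = 4u + v + 1, LT = u.

The S-polynomials (S(f_1,f_2)) all reduce to 0 modulo the current basis, so we have a Gröbner basis.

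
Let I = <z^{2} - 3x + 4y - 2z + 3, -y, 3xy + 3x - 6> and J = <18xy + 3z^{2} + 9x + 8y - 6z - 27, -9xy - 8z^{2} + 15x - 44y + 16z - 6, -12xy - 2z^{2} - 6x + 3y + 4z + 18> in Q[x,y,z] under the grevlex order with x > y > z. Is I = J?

For a fixed monomial order, each ideal has a unique reduced Gröbner basis; comparing bases decides equality.
Buchberger on the first generating set:
f_1 = z^{2} - 3x + 4y - 2z + 3, LT = z^{2}.
f_2 = -y, LT = y.
f_3 = 3xy + 3x - 6, LT = xy.

S(f_2,f_3): lcm = xy. S = -x + 2.
  leading term x: no divisor's leading term divides it; move -x to the remainder.
  leading term 1: no divisor's leading term divides it; move 2 to the remainder.
  remainder -x + 2 ≠ 0; add g_4 = -x + 2 to the basis.

The other S-polynomials (S(f_1,f_2), S(f_1,f_3), S(f_1,g_4), S(f_2,g_4), S(f_3,g_4)) all reduce to 0 modulo the current basis, so we have a Gröbner basis.
Inter-reduce: drop elements whose leading term is divisible by another's, tail-reduce, and make monic.
Reduced Gröbner basis: {z^{2} - 2z - 3, x - 2, y}.

Buchberger on the second generating set:
h_1 = 18xy + 3z^{2} + 9x + 8y - 6z - 27, LT = xy.
h_2 = -9xy - 8z^{2} + 15x - 44y + 16z - 6, LT = xy.
h_3 = -12xy - 2z^{2} - 6x + 3y + 4z + 18, LT = xy.

S(h_1,h_2): lcm = xy. S = -\tfrac{13}{18}z^{2} + \tfrac{13}{6}x - \tfrac{40}{9}y + \tfrac{13}{9}z - \tfrac{13}{6}.
  leading term z^{2}: no divisor's leading term divides it; move -\tfrac{13}{18}z^{2} to the remainder.
  leading term x: no divisor's leading term divides it; move \tfrac{13}{6}x to the remainder.
  leading term y: no divisor's leading term divides it; move -\tfrac{40}{9}y to the remainder.
  leading term z: no divisor's leading term divides it; move \tfrac{13}{9}z to the remainder.
  leading term 1: no divisor's leading term divides it; move -\tfrac{13}{6} to the remainder.
  remainder -\tfrac{13}{18}z^{2} + \tfrac{13}{6}x - \tfrac{40}{9}y + \tfrac{13}{9}z - \tfrac{13}{6} ≠ 0; add k_4 = -\tfrac{13}{18}z^{2} + \tfrac{13}{6}x - \tfrac{40}{9}y + \tfrac{13}{9}z - \tfrac{13}{6} to the basis.

S(h_1,h_3): lcm = xy. S = \tfrac{25}{36}y.
  leading term y: no divisor's leading term divides it; move \tfrac{25}{36}y to the remainder.
  remainder \tfrac{25}{36}y ≠ 0; add k_5 = \tfrac{25}{36}y to the basis.

S(h_1,k_5): lcm = xy. S = \tfrac{1}{6}z^{2} + \tfrac{1}{2}x + \tfrac{4}{9}y - \tfrac{1}{3}z - \tfrac{3}{2}.
  leading term z^{2}: subtract (-\tfrac{3}{13})·k_4 from \tfrac{1}{6}z^{2} + \tfrac{1}{2}x + \tfrac{4}{9}y - \tfrac{1}{3}z - \tfrac{3}{2} → x - \tfrac{68}{117}y - 2
  leading term x: no divisor's leading term divides it; move x to the remainder.
  leading term y: subtract (-\tfrac{272}{325})·k_5 from -\tfrac{68}{117}y - 2 → -2
  leading term 1: no divisor's leading term divides it; move -2 to the remainder.
  remainder x - 2 ≠ 0; add k_6 = x - 2 to the basis.

The other S-polynomials (S(h_2,h_3), S(h_1,k_4), S(h_2,k_4), S(h_3,k_4), S(h_2,k_5), S(h_3,k_5), S(k_4,k_5), S(h_1,k_6), S(h_2,k_6), S(h_3,k_6), S(k_4,k_6), S(k_5,k_6)) all reduce to 0 modulo the current basis, so we have a Gröbner basis.
Inter-reduce: drop elements whose leading term is divisible by another's, tail-reduce, and make monic.
Reduced Gröbner basis: {z^{2} - 2z - 3, x - 2, y}.

These coincide, so the ideals are equal.

Yes, the ideals are equal.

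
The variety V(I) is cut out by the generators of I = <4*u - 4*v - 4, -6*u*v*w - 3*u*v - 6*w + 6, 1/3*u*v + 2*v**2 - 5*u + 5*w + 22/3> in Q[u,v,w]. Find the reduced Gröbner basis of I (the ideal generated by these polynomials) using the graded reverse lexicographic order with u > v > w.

f_1 = 4*u - 4*v - 4, LT = u.
f_2 = -6*u*v*w - 3*u*v - 6*w + 6, LT = u*v*w.
f_3 = 1/3*u*v + 2*v**2 - 5*u + 5*w + 22/3, LT = u*v.

S(f_1,f_2): lcm = u*v*w. S = -v**2*w - 1/2*u*v - v*w - w + 1.
  reduce S modulo (f_1, f_2, f_3):
  remainder -v**2*w - 1/2*v**2 - v*w - 1/2*v - w + 1 ≠ 0; add g_4 = -v**2*w - 1/2*v**2 - v*w - 1/2*v - w + 1 to the basis.

S(f_1,f_3): lcm = u*v. S = -7*v**2 + 15*u - v - 15*w - 22.
  reduce S modulo (f_1, f_2, f_3, g_4):
  remainder -7*v**2 + 14*v - 15*w - 7 ≠ 0; add g_5 = -7*v**2 + 14*v - 15*w - 7 to the basis.

S(f_2,f_3): lcm = u*v*w. S = -6*v**2*w + 1/2*u*v + 15*u*w - 15*w**2 - 21*w - 1.
  reduce S modulo (f_1, f_2, f_3, g_4, g_5):
  remainder 21*v*w - 15*w**2 + 21/2*v - 15/2*w - 21/2 ≠ 0; add g_6 = 21*v*w - 15*w**2 + 21/2*v - 15/2*w - 21/2 to the basis.

S(f_3,g_4): lcm = u*v**2*w. S = 6*v**3*w - 1/2*u*v**2 - 16*u*v*w + 15*v*w**2 - 1/2*u*v - u*w + 22*v*w + u.
  reduce S modulo (f_1, f_2, f_3, g_4, g_5, g_6):
  remainder 75/7*w**3 + 285/14*w**2 + 21/2*v + 36*w - 21/2 ≠ 0; add g_7 = 75/7*w**3 + 285/14*w**2 + 21/2*v + 36*w - 21/2 to the basis.

The other S-polynomials (S(f_1,g_4), S(f_2,g_4), S(f_1,g_5), S(f_2,g_5), S(f_3,g_5), S(g_4,g_5), S(f_1,g_6), S(f_2,g_6), S(f_3,g_6), S(g_4,g_6), S(g_5,g_6), S(f_1,g_7), S(f_2,g_7), S(f_3,g_7), S(g_4,g_7), S(g_5,g_7), S(g_6,g_7)) all reduce to 0 modulo the current basis, so we have a Gröbner basis.
Inter-reduce: drop elements whose leading term is divisible by another's, tail-reduce, and make monic.

G = {w**3 + 19/10*w**2 + 49/50*v + 84/25*w - 49/50, v**2 - 2*v + 15/7*w + 1, v*w - 5/7*w**2 + 1/2*v - 5/14*w - 1/2, u - v - 1}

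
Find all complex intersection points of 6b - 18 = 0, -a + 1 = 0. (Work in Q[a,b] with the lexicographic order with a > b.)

Compute a lex Gröbner basis by Buchberger's algorithm.
f_1 = 6b - 18, LT = b.
f_2 = -a + 1, LT = a.

The S-polynomials (S(f_1,f_2)) all reduce to 0 modulo the current basis, so we have a Gröbner basis.
Inter-reduce: drop elements whose leading term is divisible by another's, tail-reduce, and make monic.
Reduced Gröbner basis: {a - 1, b - 3}.

A lex Gröbner basis eliminates variables successively. Here b - 3 depends only on b, with roots {3}; lifting each root through the earlier basis elements recovers the full solutions.
  b = 3: the earlier basis element becomes a - 1 = 0, giving a = 1 — point (1, 3).
Substituting each solution back into the original system confirms all equations vanish.

{(1, 3)}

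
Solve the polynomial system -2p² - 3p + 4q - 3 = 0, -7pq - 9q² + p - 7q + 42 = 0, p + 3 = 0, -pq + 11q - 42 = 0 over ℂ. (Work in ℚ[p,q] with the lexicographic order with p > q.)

{(-3, 3)}

Compute a lex Gröbner basis by Buchberger's algorithm.
f_1 = -2p² - 3p + 4q - 3, LT = p².
f_2 = -7pq + p - 9q² - 7q + 42, LT = pq.
f_3 = p + 3, LT = p.
f_4 = -pq + 11q - 42, LT = pq.

S(f_1,f_2): lcm = p²q. S = 1/7p² - 9/7pq² + ½pq + 6p - 2q² + 3/2q.
  leading term p²: subtract (-1/14)·f_1 from 1/7p² - 9/7pq² + ½pq + 6p - 2q² + 3/2q → -9/7pq² + ½pq + 81/14p - 2q² + 25/14q - 3/14
  leading term pq²: subtract (9/49q)·f_2 from -9/7pq² + ½pq + 81/14p - 2q² + 25/14q - 3/14 → 31/98pq + 81/14p + 81/49q³ - 5/7q² - 83/14q - 3/14
  leading term pq: subtract (-31/686)·f_2 from 31/98pq + 81/14p + 81/49q³ - 5/7q² - 83/14q - 3/14 → 2000/343p + 81/49q³ - 769/686q² - 306/49q + 165/98
  leading term p: subtract (2000/343)·f_3 from 2000/343p + 81/49q³ - 769/686q² - 306/49q + 165/98 → 81/49q³ - 769/686q² - 306/49q - 10845/686
  leading term q³: no divisor's leading term divides it; move 81/49q³ to the remainder.
  leading term q²: no divisor's leading term divides it; move -769/686q² to the remainder.
  leading term q: no divisor's leading term divides it; move -306/49q to the remainder.
  leading term 1: no divisor's leading term divides it; move -10845/686 to the remainder.
  remainder 81/49q³ - 769/686q² - 306/49q - 10845/686 ≠ 0; add h_5 = 81/49q³ - 769/686q² - 306/49q - 10845/686 to the basis.

S(f_1,f_3): lcm = p². S = -3/2p - 2q + 3/2.
  leading term p: subtract (-3/2)·f_3 from -3/2p - 2q + 3/2 → -2q + 6
  leading term q: no divisor's leading term divides it; move -2q to the remainder.
  leading term 1: no divisor's leading term divides it; move 6 to the remainder.
  remainder -2q + 6 ≠ 0; add h_6 = -2q + 6 to the basis.

S(f_1,f_4): lcm = p²q. S = 25/2pq - 42p - 2q² + 3/2q.
  leading term pq: subtract (-25/14)·f_2 from 25/2pq - 42p - 2q² + 3/2q → -563/14p - 253/14q² - 11q + 75
  leading term p: subtract (-563/14)·f_3 from -563/14p - 253/14q² - 11q + 75 → -253/14q² - 11q + 2739/14
  leading term q²: subtract (253/28q)·h_6 from -253/14q² - 11q + 2739/14 → -913/14q + 2739/14
  leading term q: subtract (913/28)·h_6 from -913/14q + 2739/14 → 0
  remainder 0.

S(f_2,f_3): lcm = pq. S = -1/7p + 9/7q² - 2q - 6.
  leading term p: subtract (-1/7)·f_3 from -1/7p + 9/7q² - 2q - 6 → 9/7q² - 2q - 39/7
  leading term q²: subtract (-9/14q)·h_6 from 9/7q² - 2q - 39/7 → 13/7q - 39/7
  leading term q: subtract (-13/14)·h_6 from 13/7q - 39/7 → 0
  remainder 0.

S(f_2,f_4): lcm = pq. S = -1/7p + 9/7q² + 12q - 48.
  leading term p: subtract (-1/7)·f_3 from -1/7p + 9/7q² + 12q - 48 → 9/7q² + 12q - 333/7
  leading term q²: subtract (-9/14q)·h_6 from 9/7q² + 12q - 333/7 → 111/7q - 333/7
  leading term q: subtract (-111/14)·h_6 from 111/7q - 333/7 → 0
  remainder 0.

S(f_3,f_4): lcm = pq. S = 14q - 42.
  leading term q: subtract (-7)·h_6 from 14q - 42 → 0
  remainder 0.

S(f_1,h_5): leading monomials are coprime, so the S-polynomial reduces to 0 (Buchberger's first criterion).
S(f_2,h_5): lcm = pq³. S = 607/1134pq² + 34/9pq + 1205/126p + 9/7q⁴ + q³ - 6q².
  leading term pq²: subtract (-607/7938q)·f_2 from 607/1134pq² + 34/9pq + 1205/126p + 9/7q⁴ + q³ - 6q² → 30595/7938pq + 1205/126p + 9/7q⁴ + 275/882q³ - 7411/1134q² + 607/189q
  leading term pq: subtract (-30595/55566)·f_2 from 30595/7938pq + 1205/126p + 9/7q⁴ + 275/882q³ - 7411/1134q² + 607/189q → 281000/27783p + 9/7q⁴ + 275/882q³ - 319247/27783q² - 5101/7938q + 30595/1323
  leading term p: subtract (281000/27783)·f_3 from 281000/27783p + 9/7q⁴ + 275/882q³ - 319247/27783q² - 5101/7938q + 30595/1323 → 9/7q⁴ + 275/882q³ - 319247/27783q² - 5101/7938q - 66835/9261
  leading term q⁴: subtract (7/9q)·h_5 from 9/7q⁴ + 275/882q³ - 319247/27783q² - 5101/7938q - 66835/9261 → 58/49q³ - 184301/27783q² + 46252/3969q - 66835/9261
  leading term q³: subtract (58/81)·h_5 from 58/49q³ - 184301/27783q² + 46252/3969q - 66835/9261 → -2000/343q² + 64000/3969q + 38000/9261
  leading term q²: subtract (1000/343q)·h_6 from -2000/343q² + 64000/3969q + 38000/9261 → -38000/27783q + 38000/9261
  leading term q: subtract (19000/27783)·h_6 from -38000/27783q + 38000/9261 → 0
  remainder 0.

S(f_3,h_5): leading monomials are coprime, so the S-polynomial reduces to 0 (Buchberger's first criterion).
S(f_4,h_5): lcm = pq³. S = 769/1134pq² + 34/9pq + 1205/126p - 11q³ + 42q².
  leading term pq²: subtract (-769/7938q)·f_2 from 769/1134pq² + 34/9pq + 1205/126p - 11q³ + 42q² → 30757/7938pq + 1205/126p - 10471/882q³ + 46859/1134q² + 769/189q
  leading term pq: subtract (-30757/55566)·f_2 from 30757/7938pq + 1205/126p - 10471/882q³ + 46859/1134q² + 769/189q → 281081/27783p - 10471/882q³ + 1009639/27783q² + 1541/7938q + 30757/1323
  leading term p: subtract (281081/27783)·f_3 from 281081/27783p - 10471/882q³ + 1009639/27783q² + 1541/7938q + 30757/1323 → -10471/882q³ + 1009639/27783q² + 1541/7938q - 65782/9261
  leading term q³: subtract (-10471/1458)·h_5 from -10471/882q³ + 1009639/27783q² + 1541/7938q - 65782/9261 → 577445/20412q² - 50639/1134q - 273611/2268
  leading term q²: subtract (-577445/40824q)·h_6 from 577445/20412q² - 50639/1134q - 273611/2268 → 273611/6804q - 273611/2268
  leading term q: subtract (-273611/13608)·h_6 from 273611/6804q - 273611/2268 → 0
  remainder 0.

S(f_1,h_6): leading monomials are coprime, so the S-polynomial reduces to 0 (Buchberger's first criterion).
S(f_2,h_6): lcm = pq. S = 20/7p + 9/7q² + q - 6.
  leading term p: subtract (20/7)·f_3 from 20/7p + 9/7q² + q - 6 → 9/7q² + q - 102/7
  leading term q²: subtract (-9/14q)·h_6 from 9/7q² + q - 102/7 → 34/7q - 102/7
  leading term q: subtract (-17/7)·h_6 from 34/7q - 102/7 → 0
  remainder 0.

S(f_3,h_6): leading monomials are coprime, so the S-polynomial reduces to 0 (Buchberger's first criterion).
S(f_4,h_6): lcm = pq. S = 3p - 11q + 42.
  leading term p: subtract (3)·f_3 from 3p - 11q + 42 → -11q + 33
  leading term q: subtract (11/2)·h_6 from -11q + 33 → 0
  remainder 0.

S(h_5,h_6): lcm = q³. S = 2633/1134q² - 34/9q - 1205/126.
  leading term q²: subtract (-2633/2268q)·h_6 from 2633/1134q² - 34/9q - 1205/126 → 1205/378q - 1205/126
  leading term q: subtract (-1205/756)·h_6 from 1205/378q - 1205/126 → 0
  remainder 0.

Every S-polynomial of the final basis reduces to 0, so we have a Gröbner basis.
Inter-reduce: drop elements whose leading term is divisible by another's, tail-reduce, and make monic.
Reduced Gröbner basis: {p + 3, q - 3}.

A lex Gröbner basis eliminates variables successively. Here q - 3 depends only on q, with roots {3}; lifting each root through the earlier basis elements recovers the full solutions.
  q = 3: the earlier basis element becomes p + 3 = 0, giving p = -3 — point (-3, 3).
Zero-dimensionality of the ideal guarantees finitely many solutions over ℂ.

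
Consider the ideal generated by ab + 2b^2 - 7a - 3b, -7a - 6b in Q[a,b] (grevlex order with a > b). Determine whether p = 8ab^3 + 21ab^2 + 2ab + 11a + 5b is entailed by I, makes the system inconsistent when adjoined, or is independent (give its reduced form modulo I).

First compute the reduced Gröbner basis of I by Buchberger's algorithm.
f_1 = ab + 2b^2 - 7a - 3b, LT = ab.
f_2 = -7a - 6b, LT = a.

S(f_1,f_2): lcm = ab. S = 8/7b^2 - 7a - 3b.
  reduce S modulo (f_1, f_2):
  remainder 8/7b^2 + 3b ≠ 0; add h_3 = 8/7b^2 + 3b to the basis.

The other S-polynomials (S(f_1,h_3), S(f_2,h_3)) all reduce to 0 modulo the current basis, so we have a Gröbner basis.
Inter-reduce: drop elements whose leading term is divisible by another's, tail-reduce, and make monic.
Reduced Gröbner basis: {b^2 + 21/8b, a + 6/7b}.
Label its elements g_1 = b^2 + 21/8b, g_2 = a + 6/7b.

Reduce p = 8ab^3 + 21ab^2 + 2ab + 11a + 5b modulo G:
  leading term ab^3: subtract (8ab)·g_1 from 8ab^3 + 21ab^2 + 2ab + 11a + 5b → 2ab + 11a + 5b
  leading term ab: subtract (2b)·g_2 from 2ab + 11a + 5b → -12/7b^2 + 11a + 5b
  leading term b^2: subtract (-12/7)·g_1 from -12/7b^2 + 11a + 5b → 11a + 19/2b
  leading term a: subtract (11)·g_2 from 11a + 19/2b → 1/14b
  leading term b: no divisor's leading term divides it; move 1/14b to the remainder.
  normal form = 1/14b.
The normal form is nonzero, so p ∉ I. Since p minus its normal form lies in I, I + (p) = I + (r) where r = 1/14b; decide whether this ideal is the whole ring.
Run Buchberger on G together with r (pairs among the g_i already reduce to 0 since G is a Gröbner basis):
g_1 = b^2 + 21/8b, LT = b^2.
g_2 = a + 6/7b, LT = a.
r = 1/14b, LT = b.

The S-polynomials (S(g_1,g_2), S(g_1,r), S(g_2,r)) all reduce to 0 modulo the current basis, so we have a Gröbner basis.
Inter-reduce: drop elements whose leading term is divisible by another's, tail-reduce, and make monic.
Reduced Gröbner basis: {a, b}.
The reduced Gröbner basis of I + (p) is {a, b} ≠ {1}, a proper ideal, so the enlarged system stays consistent: p is independent of I, with normal form 1/14b.

Ideal membership is decidable via reduction modulo a Gröbner basis.

8ab^3 + 21ab^2 + 2ab + 11a + 5b is independent of I; its normal form modulo I is 1/14b.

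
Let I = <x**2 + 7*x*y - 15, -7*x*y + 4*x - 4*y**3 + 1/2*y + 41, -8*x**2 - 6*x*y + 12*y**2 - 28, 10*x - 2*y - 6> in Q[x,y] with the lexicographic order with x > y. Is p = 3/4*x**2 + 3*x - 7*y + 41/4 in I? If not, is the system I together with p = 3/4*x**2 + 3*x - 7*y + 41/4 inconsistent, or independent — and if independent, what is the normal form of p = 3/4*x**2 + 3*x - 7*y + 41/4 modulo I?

First compute the reduced Gröbner basis of I by Buchberger's algorithm.
f_1 = x**2 + 7*x*y - 15, LT = x**2.
f_2 = -7*x*y + 4*x - 4*y**3 + 1/2*y + 41, LT = x*y.
f_3 = -8*x**2 - 6*x*y + 12*y**2 - 28, LT = x**2.
f_4 = 10*x - 2*y - 6, LT = x.

S(f_1,f_2): lcm = x**2*y. S = 4/7*x**2 - 4/7*x*y**3 + 7*x*y**2 + 1/14*x*y + 41/7*x - 15*y.
  leading term x**2: subtract (4/7)·f_1 from 4/7*x**2 - 4/7*x*y**3 + 7*x*y**2 + 1/14*x*y + 41/7*x - 15*y → -4/7*x*y**3 + 7*x*y**2 - 55/14*x*y + 41/7*x - 15*y + 60/7
  leading term x*y**3: subtract (4/49*y**2)·f_2 from -4/7*x*y**3 + 7*x*y**2 - 55/14*x*y + 41/7*x - 15*y + 60/7 → 327/49*x*y**2 - 55/14*x*y + 41/7*x + 16/49*y**5 - 2/49*y**3 - 164/49*y**2 - 15*y + 60/7
  leading term x*y**2: subtract (-327/343*y)·f_2 from 327/49*x*y**2 - 55/14*x*y + 41/7*x + 16/49*y**5 - 2/49*y**3 - 164/49*y**2 - 15*y + 60/7 → -79/686*x*y + 41/7*x + 16/49*y**5 - 1308/343*y**4 - 2/49*y**3 - 1969/686*y**2 + 8262/343*y + 60/7
  leading term x*y: subtract (79/4802)·f_2 from -79/686*x*y + 41/7*x + 16/49*y**5 - 1308/343*y**4 - 2/49*y**3 - 1969/686*y**2 + 8262/343*y + 60/7 → 13905/2401*x + 16/49*y**5 - 1308/343*y**4 + 60/2401*y**3 - 1969/686*y**2 + 231257/9604*y + 37921/4802
  leading term x: subtract (2781/4802)·f_4 from 13905/2401*x + 16/49*y**5 - 1308/343*y**4 + 60/2401*y**3 - 1969/686*y**2 + 231257/9604*y + 37921/4802 → 16/49*y**5 - 1308/343*y**4 + 60/2401*y**3 - 1969/686*y**2 + 242381/9604*y + 7801/686
  leading term y**5: no divisor's leading term divides it; move 16/49*y**5 to the remainder.
  leading term y**4: no divisor's leading term divides it; move -1308/343*y**4 to the remainder.
  leading term y**3: no divisor's leading term divides it; move 60/2401*y**3 to the remainder.
  leading term y**2: no divisor's leading term divides it; move -1969/686*y**2 to the remainder.
  leading term y: no divisor's leading term divides it; move 242381/9604*y to the remainder.
  leading term 1: no divisor's leading term divides it; move 7801/686 to the remainder.
  remainder 16/49*y**5 - 1308/343*y**4 + 60/2401*y**3 - 1969/686*y**2 + 242381/9604*y + 7801/686 ≠ 0; add h_5 = 16/49*y**5 - 1308/343*y**4 + 60/2401*y**3 - 1969/686*y**2 + 242381/9604*y + 7801/686 to the basis.

S(f_1,f_3): lcm = x**2. S = 25/4*x*y + 3/2*y**2 - 37/2.
  leading term x*y: subtract (-25/28)·f_2 from 25/4*x*y + 3/2*y**2 - 37/2 → 25/7*x - 25/7*y**3 + 3/2*y**2 + 25/56*y + 507/28
  leading term x: subtract (5/14)·f_4 from 25/7*x - 25/7*y**3 + 3/2*y**2 + 25/56*y + 507/28 → -25/7*y**3 + 3/2*y**2 + 65/56*y + 81/4
  leading term y**3: no divisor's leading term divides it; move -25/7*y**3 to the remainder.
  leading term y**2: no divisor's leading term divides it; move 3/2*y**2 to the remainder.
  leading term y: no divisor's leading term divides it; move 65/56*y to the remainder.
  leading term 1: no divisor's leading term divides it; move 81/4 to the remainder.
  remainder -25/7*y**3 + 3/2*y**2 + 65/56*y + 81/4 ≠ 0; add h_6 = -25/7*y**3 + 3/2*y**2 + 65/56*y + 81/4 to the basis.

S(f_1,f_4): lcm = x**2. S = 36/5*x*y + 3/5*x - 15.
  leading term x*y: subtract (-36/35)·f_2 from 36/5*x*y + 3/5*x - 15 → 33/7*x - 144/35*y**3 + 18/35*y + 951/35
  leading term x: subtract (33/70)·f_4 from 33/7*x - 144/35*y**3 + 18/35*y + 951/35 → -144/35*y**3 + 51/35*y + 30
  leading term y**3: subtract (144/125)·h_6 from -144/35*y**3 + 51/35*y + 30 → -216/125*y**2 + 3/25*y + 834/125
  leading term y**2: no divisor's leading term divides it; move -216/125*y**2 to the remainder.
  leading term y: no divisor's leading term divides it; move 3/25*y to the remainder.
  leading term 1: no divisor's leading term divides it; move 834/125 to the remainder.
  remainder -216/125*y**2 + 3/25*y + 834/125 ≠ 0; add h_7 = -216/125*y**2 + 3/25*y + 834/125 to the basis.

S(f_2,f_3): lcm = x**2*y. S = -4/7*x**2 + 4/7*x*y**3 - 3/4*x*y**2 - 1/14*x*y - 41/7*x + 3/2*y**3 - 7/2*y.
  leading term x**2: subtract (-4/7)·f_1 from -4/7*x**2 + 4/7*x*y**3 - 3/4*x*y**2 - 1/14*x*y - 41/7*x + 3/2*y**3 - 7/2*y → 4/7*x*y**3 - 3/4*x*y**2 + 55/14*x*y - 41/7*x + 3/2*y**3 - 7/2*y - 60/7
  leading term x*y**3: subtract (-4/49*y**2)·f_2 from 4/7*x*y**3 - 3/4*x*y**2 + 55/14*x*y - 41/7*x + 3/2*y**3 - 7/2*y - 60/7 → -83/196*x*y**2 + 55/14*x*y - 41/7*x - 16/49*y**5 + 151/98*y**3 + 164/49*y**2 - 7/2*y - 60/7
  leading term x*y**2: subtract (83/1372*y)·f_2 from -83/196*x*y**2 + 55/14*x*y - 41/7*x - 16/49*y**5 + 151/98*y**3 + 164/49*y**2 - 7/2*y - 60/7 → 2529/686*x*y - 41/7*x - 16/49*y**5 + 83/343*y**4 + 151/98*y**3 + 9101/2744*y**2 - 8205/1372*y - 60/7
  leading term x*y: subtract (-2529/4802)·f_2 from 2529/686*x*y - 41/7*x - 16/49*y**5 + 83/343*y**4 + 151/98*y**3 + 9101/2744*y**2 - 8205/1372*y - 60/7 → -9005/2401*x - 16/49*y**5 + 83/343*y**4 - 2717/4802*y**3 + 9101/2744*y**2 - 27453/4802*y + 62529/4802
  leading term x: subtract (-1801/4802)·f_4 from -9005/2401*x - 16/49*y**5 + 83/343*y**4 - 2717/4802*y**3 + 9101/2744*y**2 - 27453/4802*y + 62529/4802 → -16/49*y**5 + 83/343*y**4 - 2717/4802*y**3 + 9101/2744*y**2 - 31055/4802*y + 7389/686
  leading term y**5: subtract (-1)·h_5 from -16/49*y**5 + 83/343*y**4 - 2717/4802*y**3 + 9101/2744*y**2 - 31055/4802*y + 7389/686 → -25/7*y**4 - 53/98*y**3 + 25/56*y**2 + 3679/196*y + 155/7
  leading term y**4: subtract (y)·h_6 from -25/7*y**4 - 53/98*y**3 + 25/56*y**2 + 3679/196*y + 155/7 → -100/49*y**3 - 5/7*y**2 - 145/98*y + 155/7
  leading term y**3: subtract (4/7)·h_6 from -100/49*y**3 - 5/7*y**2 - 145/98*y + 155/7 → -11/7*y**2 - 15/7*y + 74/7
  leading term y**2: subtract (1375/1512)·h_7 from -11/7*y**2 - 15/7*y + 74/7 → -1135/504*y + 1135/252
  leading term y: no divisor's leading term divides it; move -1135/504*y to the remainder.
  leading term 1: no divisor's leading term divides it; move 1135/252 to the remainder.
  remainder -1135/504*y + 1135/252 ≠ 0; add h_8 = -1135/504*y + 1135/252 to the basis.

The other S-polynomials (S(f_2,f_4), S(f_3,f_4), S(f_1,h_5), S(f_2,h_5), S(f_3,h_5), S(f_4,h_5), S(f_1,h_6), S(f_2,h_6), S(f_3,h_6), S(f_4,h_6), S(h_5,h_6), S(f_1,h_7), S(f_2,h_7), S(f_3,h_7), S(f_4,h_7), S(h_5,h_7), S(h_6,h_7), S(f_1,h_8), S(f_2,h_8), S(f_3,h_8), S(f_4,h_8), S(h_5,h_8), S(h_6,h_8), S(h_7,h_8)) all reduce to 0 modulo the current basis, so we have a Gröbner basis.
Inter-reduce: drop elements whose leading term is divisible by another's, tail-reduce, and make monic.
Reduced Gröbner basis: {x - 1, y - 2}.
Label its elements g_1 = x - 1, g_2 = y - 2.

Reduce p = 3/4*x**2 + 3*x - 7*y + 41/4 modulo G:
  leading term x**2: subtract (3/4*x)·g_1 from 3/4*x**2 + 3*x - 7*y + 41/4 → 15/4*x - 7*y + 41/4
  leading term x: subtract (15/4)·g_1 from 15/4*x - 7*y + 41/4 → -7*y + 14
  leading term y: subtract (-7)·g_2 from -7*y + 14 → 0
  normal form = 0.
Since the normal form is 0, p ∈ I.

3/4*x**2 + 3*x - 7*y + 41/4 lies in I (it reduces to 0).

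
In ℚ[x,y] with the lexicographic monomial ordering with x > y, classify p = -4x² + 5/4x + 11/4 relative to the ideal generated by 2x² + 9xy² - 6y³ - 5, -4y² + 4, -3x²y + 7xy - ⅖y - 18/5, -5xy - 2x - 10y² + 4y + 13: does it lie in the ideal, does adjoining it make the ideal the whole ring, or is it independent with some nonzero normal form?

First compute the reduced Gröbner basis of I by Buchberger's algorithm.
f_1 = 2x² + 9xy² - 6y³ - 5, LT = x².
f_2 = -4y² + 4, LT = y².
f_3 = -3x²y + 7xy - ⅖y - 18/5, LT = x²y.
f_4 = -5xy - 2x - 10y² + 4y + 13, LT = xy.

S(f_1,f_3): lcm = x²y. S = 9/2xy³ + 7/3xy - 3y⁴ - 79/30y - 6/5.
  leading term xy³: subtract (-9/8xy)·f_2 from 9/2xy³ + 7/3xy - 3y⁴ - 79/30y - 6/5 → 41/6xy - 3y⁴ - 79/30y - 6/5
  leading term xy: subtract (-41/30)·f_4 from 41/6xy - 3y⁴ - 79/30y - 6/5 → -41/15x - 3y⁴ - 41/3y² + 17/6y + 497/30
  leading term x: no divisor's leading term divides it; move -41/15x to the remainder.
  leading term y⁴: subtract (¾y²)·f_2 from -3y⁴ - 41/3y² + 17/6y + 497/30 → -50/3y² + 17/6y + 497/30
  leading term y²: subtract (25/6)·f_2 from -50/3y² + 17/6y + 497/30 → 17/6y - 1/10
  leading term y: no divisor's leading term divides it; move 17/6y to the remainder.
  leading term 1: no divisor's leading term divides it; move -1/10 to the remainder.
  remainder -41/15x + 17/6y - 1/10 ≠ 0; add h_5 = -41/15x + 17/6y - 1/10 to the basis.

S(f_1,f_4): lcm = x²y. S = -⅖x² + 9/2xy³ - 2xy² + ⅘xy + 13/5x - 3y⁴ - 5/2y.
  leading term x²: subtract (-⅕)·f_1 from -⅖x² + 9/2xy³ - 2xy² + ⅘xy + 13/5x - 3y⁴ - 5/2y → 9/2xy³ - ⅕xy² + ⅘xy + 13/5x - 3y⁴ - 6/5y³ - 5/2y - 1
  leading term xy³: subtract (-9/8xy)·f_2 from 9/2xy³ - ⅕xy² + ⅘xy + 13/5x - 3y⁴ - 6/5y³ - 5/2y - 1 → -⅕xy² + 53/10xy + 13/5x - 3y⁴ - 6/5y³ - 5/2y - 1
  leading term xy²: subtract (1/20x)·f_2 from -⅕xy² + 53/10xy + 13/5x - 3y⁴ - 6/5y³ - 5/2y - 1 → 53/10xy + 12/5x - 3y⁴ - 6/5y³ - 5/2y - 1
  leading term xy: subtract (-53/50)·f_4 from 53/10xy + 12/5x - 3y⁴ - 6/5y³ - 5/2y - 1 → 7/25x - 3y⁴ - 6/5y³ - 53/5y² + 87/50y + 639/50
  leading term x: subtract (-21/205)·h_5 from 7/25x - 3y⁴ - 6/5y³ - 53/5y² + 87/50y + 639/50 → -3y⁴ - 6/5y³ - 53/5y² + 2081/1025y + 13089/1025
  leading term y⁴: subtract (¾y²)·f_2 from -3y⁴ - 6/5y³ - 53/5y² + 2081/1025y + 13089/1025 → -6/5y³ - 68/5y² + 2081/1025y + 13089/1025
  leading term y³: subtract (3/10y)·f_2 from -6/5y³ - 68/5y² + 2081/1025y + 13089/1025 → -68/5y² + 851/1025y + 13089/1025
  leading term y²: subtract (17/5)·f_2 from -68/5y² + 851/1025y + 13089/1025 → 851/1025y - 851/1025
  leading term y: no divisor's leading term divides it; move 851/1025y to the remainder.
  leading term 1: no divisor's leading term divides it; move -851/1025 to the remainder.
  remainder 851/1025y - 851/1025 ≠ 0; add h_6 = 851/1025y - 851/1025 to the basis.

The other S-polynomials (S(f_1,f_2), S(f_2,f_3), S(f_2,f_4), S(f_3,f_4), S(f_1,h_5), S(f_2,h_5), S(f_3,h_5), S(f_4,h_5), S(f_1,h_6), S(f_2,h_6), S(f_3,h_6), S(f_4,h_6), S(h_5,h_6)) all reduce to 0 modulo the current basis, so we have a Gröbner basis.
Inter-reduce: drop elements whose leading term is divisible by another's, tail-reduce, and make monic.
Reduced Gröbner basis: {x - 1, y - 1}.
Label its elements g_1 = x - 1, g_2 = y - 1.

Reduce p = -4x² + 5/4x + 11/4 modulo G:
  leading term x²: subtract (-4x)·g_1 from -4x² + 5/4x + 11/4 → -11/4x + 11/4
  leading term x: subtract (-11/4)·g_1 from -11/4x + 11/4 → 0
  normal form = 0.
Since the normal form is 0, p ∈ I.

-4x² + 5/4x + 11/4 lies in I (it reduces to 0).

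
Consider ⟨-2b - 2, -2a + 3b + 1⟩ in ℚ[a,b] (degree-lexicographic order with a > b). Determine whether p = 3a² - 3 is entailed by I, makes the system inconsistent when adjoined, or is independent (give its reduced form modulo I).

First compute the reduced Gröbner basis of I by Buchberger's algorithm.
f_1 = -2b - 2, LT = b.
f_2 = -2a + 3b + 1, LT = a.

The S-polynomials (S(f_1,f_2)) all reduce to 0 modulo the current basis, so we have a Gröbner basis.
Inter-reduce: drop elements whose leading term is divisible by another's, tail-reduce, and make monic.
Reduced Gröbner basis: {a + 1, b + 1}.
Label its elements g_1 = a + 1, g_2 = b + 1.

Reduce p = 3a² - 3 modulo G:
  leading term a²: subtract (3a)·g_1 from 3a² - 3 → -3a - 3
  leading term a: subtract (-3)·g_1 from -3a - 3 → 0
  normal form = 0.
Since the normal form is 0, p ∈ I.

Ideal membership is decidable via reduction modulo a Gröbner basis.

3a² - 3 lies in I (it reduces to 0).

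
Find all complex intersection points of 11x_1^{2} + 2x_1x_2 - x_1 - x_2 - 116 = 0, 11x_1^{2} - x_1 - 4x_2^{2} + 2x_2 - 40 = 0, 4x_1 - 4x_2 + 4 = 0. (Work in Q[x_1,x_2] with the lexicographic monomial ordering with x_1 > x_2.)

Compute a lex Gröbner basis by Buchberger's algorithm.
f_1 = 11x_1^{2} + 2x_1x_2 - x_1 - x_2 - 116, LT = x_1^{2}.
f_2 = 11x_1^{2} - x_1 - 4x_2^{2} + 2x_2 - 40, LT = x_1^{2}.
f_3 = 4x_1 - 4x_2 + 4, LT = x_1.

S(f_1,f_2): lcm = x_1^{2}. S = \tfrac{2}{11}x_1x_2 + \tfrac{4}{11}x_2^{2} - \tfrac{3}{11}x_2 - \tfrac{76}{11}.
  leading term x_1x_2: subtract (\tfrac{1}{22}x_2)·f_3 from \tfrac{2}{11}x_1x_2 + \tfrac{4}{11}x_2^{2} - \tfrac{3}{11}x_2 - \tfrac{76}{11} → \tfrac{6}{11}x_2^{2} - \tfrac{5}{11}x_2 - \tfrac{76}{11}
  leading term x_2^{2}: no divisor's leading term divides it; move \tfrac{6}{11}x_2^{2} to the remainder.
  leading term x_2: no divisor's leading term divides it; move -\tfrac{5}{11}x_2 to the remainder.
  leading term 1: no divisor's leading term divides it; move -\tfrac{76}{11} to the remainder.
  remainder \tfrac{6}{11}x_2^{2} - \tfrac{5}{11}x_2 - \tfrac{76}{11} ≠ 0; add h_4 = \tfrac{6}{11}x_2^{2} - \tfrac{5}{11}x_2 - \tfrac{76}{11} to the basis.

S(f_1,f_3): lcm = x_1^{2}. S = \tfrac{13}{11}x_1x_2 - \tfrac{12}{11}x_1 - \tfrac{1}{11}x_2 - \tfrac{116}{11}.
  leading term x_1x_2: subtract (\tfrac{13}{44}x_2)·f_3 from \tfrac{13}{11}x_1x_2 - \tfrac{12}{11}x_1 - \tfrac{1}{11}x_2 - \tfrac{116}{11} → -\tfrac{12}{11}x_1 + \tfrac{13}{11}x_2^{2} - \tfrac{14}{11}x_2 - \tfrac{116}{11}
  leading term x_1: subtract (-\tfrac{3}{11})·f_3 from -\tfrac{12}{11}x_1 + \tfrac{13}{11}x_2^{2} - \tfrac{14}{11}x_2 - \tfrac{116}{11} → \tfrac{13}{11}x_2^{2} - \tfrac{26}{11}x_2 - \tfrac{104}{11}
  leading term x_2^{2}: subtract (\tfrac{13}{6})·h_4 from \tfrac{13}{11}x_2^{2} - \tfrac{26}{11}x_2 - \tfrac{104}{11} → -\tfrac{91}{66}x_2 + \tfrac{182}{33}
  leading term x_2: no divisor's leading term divides it; move -\tfrac{91}{66}x_2 to the remainder.
  leading term 1: no divisor's leading term divides it; move \tfrac{182}{33} to the remainder.
  remainder -\tfrac{91}{66}x_2 + \tfrac{182}{33} ≠ 0; add h_5 = -\tfrac{91}{66}x_2 + \tfrac{182}{33} to the basis.

The other S-polynomials (S(f_2,f_3), S(f_1,h_4), S(f_2,h_4), S(f_3,h_4), S(f_1,h_5), S(f_2,h_5), S(f_3,h_5), S(h_4,h_5)) all reduce to 0 modulo the current basis, so we have a Gröbner basis.
Inter-reduce: drop elements whose leading term is divisible by another's, tail-reduce, and make monic.
Reduced Gröbner basis: {x_1 - 3, x_2 - 4}.

A lex Gröbner basis eliminates variables successively. Here x_2 - 4 depends only on x_2, with roots {4}; lifting each root through the earlier basis elements recovers the full solutions.
  x_2 = 4: the earlier basis element becomes x_1 - 3 = 0, giving x_1 = 3 — point (3, 4).
Check: every point annihilates each of the original generators.

{(3, 4)}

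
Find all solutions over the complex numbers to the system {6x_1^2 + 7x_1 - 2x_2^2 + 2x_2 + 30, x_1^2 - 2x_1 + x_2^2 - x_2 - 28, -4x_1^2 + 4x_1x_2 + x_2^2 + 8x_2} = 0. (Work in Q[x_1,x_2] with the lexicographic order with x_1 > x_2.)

Compute a lex Gröbner basis by Buchberger's algorithm.
f_1 = 6x_1^2 + 7x_1 - 2x_2^2 + 2x_2 + 30, LT = x_1^2.
f_2 = x_1^2 - 2x_1 + x_2^2 - x_2 - 28, LT = x_1^2.
f_3 = -4x_1^2 + 4x_1x_2 + x_2^2 + 8x_2, LT = x_1^2.

S(f_1,f_2): lcm = x_1^2. S = 19/6x_1 - 4/3x_2^2 + 4/3x_2 + 33.
  leading term x_1: no divisor's leading term divides it; move 19/6x_1 to the remainder.
  leading term x_2^2: no divisor's leading term divides it; move -4/3x_2^2 to the remainder.
  leading term x_2: no divisor's leading term divides it; move 4/3x_2 to the remainder.
  leading term 1: no divisor's leading term divides it; move 33 to the remainder.
  remainder 19/6x_1 - 4/3x_2^2 + 4/3x_2 + 33 ≠ 0; add h_4 = 19/6x_1 - 4/3x_2^2 + 4/3x_2 + 33 to the basis.

S(f_1,f_3): lcm = x_1^2. S = x_1x_2 + 7/6x_1 - 1/12x_2^2 + 7/3x_2 + 5.
  leading term x_1x_2: subtract (6/19x_2)·h_4 from x_1x_2 + 7/6x_1 - 1/12x_2^2 + 7/3x_2 + 5 → 7/6x_1 + 8/19x_2^3 - 115/228x_2^2 - 461/57x_2 + 5
  leading term x_1: subtract (7/19)·h_4 from 7/6x_1 + 8/19x_2^3 - 115/228x_2^2 - 461/57x_2 + 5 → 8/19x_2^3 - 1/76x_2^2 - 163/19x_2 - 136/19
  leading term x_2^3: no divisor's leading term divides it; move 8/19x_2^3 to the remainder.
  leading term x_2^2: no divisor's leading term divides it; move -1/76x_2^2 to the remainder.
  leading term x_2: no divisor's leading term divides it; move -163/19x_2 to the remainder.
  leading term 1: no divisor's leading term divides it; move -136/19 to the remainder.
  remainder 8/19x_2^3 - 1/76x_2^2 - 163/19x_2 - 136/19 ≠ 0; add h_5 = 8/19x_2^3 - 1/76x_2^2 - 163/19x_2 - 136/19 to the basis.

S(f_1,h_4): lcm = x_1^2. S = 8/19x_1x_2^2 - 8/19x_1x_2 - 1055/114x_1 - 1/3x_2^2 + 1/3x_2 + 5.
  leading term x_1x_2^2: subtract (48/361x_2^2)·h_4 from 8/19x_1x_2^2 - 8/19x_1x_2 - 1055/114x_1 - 1/3x_2^2 + 1/3x_2 + 5 → -8/19x_1x_2 - 1055/114x_1 + 64/361x_2^4 - 64/361x_2^3 - 5113/1083x_2^2 + 1/3x_2 + 5
  leading term x_1x_2: subtract (-48/361x_2)·h_4 from -8/19x_1x_2 - 1055/114x_1 + 64/361x_2^4 - 64/361x_2^3 - 5113/1083x_2^2 + 1/3x_2 + 5 → -1055/114x_1 + 64/361x_2^4 - 128/361x_2^3 - 259/57x_2^2 + 5113/1083x_2 + 5
  leading term x_1: subtract (-1055/361)·h_4 from -1055/114x_1 + 64/361x_2^4 - 128/361x_2^3 - 259/57x_2^2 + 5113/1083x_2 + 5 → 64/361x_2^4 - 128/361x_2^3 - 3047/361x_2^2 + 3111/361x_2 + 36620/361
  leading term x_2^4: subtract (8/19x_2)·h_5 from 64/361x_2^4 - 128/361x_2^3 - 3047/361x_2^2 + 3111/361x_2 + 36620/361 → -126/361x_2^3 - 1743/361x_2^2 + 221/19x_2 + 36620/361
  leading term x_2^3: subtract (-63/76)·h_5 from -126/361x_2^3 - 1743/361x_2^2 + 221/19x_2 + 36620/361 → -27951/5776x_2^2 + 6527/1444x_2 + 34478/361
  leading term x_2^2: no divisor's leading term divides it; move -27951/5776x_2^2 to the remainder.
  leading term x_2: no divisor's leading term divides it; move 6527/1444x_2 to the remainder.
  leading term 1: no divisor's leading term divides it; move 34478/361 to the remainder.
  remainder -27951/5776x_2^2 + 6527/1444x_2 + 34478/361 ≠ 0; add h_6 = -27951/5776x_2^2 + 6527/1444x_2 + 34478/361 to the basis.

S(h_5,h_6): lcm = x_2^3. S = 807505/894432x_2^2 - 142829/223608x_2 - 17.
  leading term x_2^2: subtract (-291509305/1562516802)·h_6 from 807505/894432x_2^2 - 142829/223608x_2 - 17 → 319592939/1562516802x_2 + 639185878/781258401
  leading term x_2: no divisor's leading term divides it; move 319592939/1562516802x_2 to the remainder.
  leading term 1: no divisor's leading term divides it; move 639185878/781258401 to the remainder.
  remainder 319592939/1562516802x_2 + 639185878/781258401 ≠ 0; add h_7 = 319592939/1562516802x_2 + 639185878/781258401 to the basis.

The other S-polynomials (S(f_2,f_3), S(f_2,h_4), S(f_3,h_4), S(f_1,h_5), S(f_2,h_5), S(f_3,h_5), S(h_4,h_5), S(f_1,h_6), S(f_2,h_6), S(f_3,h_6), S(h_4,h_6), S(f_1,h_7), S(f_2,h_7), S(f_3,h_7), S(h_4,h_7), S(h_5,h_7), S(h_6,h_7)) all reduce to 0 modulo the current basis, so we have a Gröbner basis.
Inter-reduce: drop elements whose leading term is divisible by another's, tail-reduce, and make monic.
Reduced Gröbner basis: {x_1 + 2, x_2 + 4}.

From the last basis element, x_2 + 4 = 0, so x_2 takes values in {-4}. Each choice, substituted upward through the basis, yields the corresponding point(s) of the solution set.
  x_2 = -4: the earlier basis element becomes x_1 + 2 = 0, giving x_1 = -2 — point (-2, -4).

{(-2, -4)}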